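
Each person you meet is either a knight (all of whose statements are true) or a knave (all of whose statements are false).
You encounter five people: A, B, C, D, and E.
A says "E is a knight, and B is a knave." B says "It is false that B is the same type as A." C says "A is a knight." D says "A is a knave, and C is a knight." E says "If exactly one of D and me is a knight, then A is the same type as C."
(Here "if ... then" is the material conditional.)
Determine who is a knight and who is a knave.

A is a knave, B is a knight, C is a knave, D is a knave, and E is a knight.

Suppose A is a knight. Then A's statement "E is a knight, and B is a knave" would have to be true. Checking the 16 ways to assign the others, none is consistent with every speaker.
(For instance, with B=knight, C=knave, D=knave, E=knight, A's claim "E is a knight, and B is a knave" comes out false where it would need to be true.)
So A must be a knave, making "E is a knight, and B is a knave" false. Taking A=knave, B=knight, C=knave, D=knave, E=knight, each remaining statement checks out:
  B (knight): "it is false that B is the same type as A" — true. ✓
  C (knave): "A is a knight" — false. ✓
  D (knave): "A is a knave, and C is a knight" — false. ✓
  E (knight): "if exactly one of D and me is a knight, then A is the same type as C" — true. ✓
This is the unique consistent assignment.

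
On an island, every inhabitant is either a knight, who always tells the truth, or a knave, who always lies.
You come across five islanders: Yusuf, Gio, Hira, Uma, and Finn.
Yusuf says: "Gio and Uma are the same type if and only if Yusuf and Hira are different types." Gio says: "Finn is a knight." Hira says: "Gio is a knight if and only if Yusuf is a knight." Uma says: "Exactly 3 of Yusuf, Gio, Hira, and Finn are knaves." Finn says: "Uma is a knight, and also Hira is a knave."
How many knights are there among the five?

2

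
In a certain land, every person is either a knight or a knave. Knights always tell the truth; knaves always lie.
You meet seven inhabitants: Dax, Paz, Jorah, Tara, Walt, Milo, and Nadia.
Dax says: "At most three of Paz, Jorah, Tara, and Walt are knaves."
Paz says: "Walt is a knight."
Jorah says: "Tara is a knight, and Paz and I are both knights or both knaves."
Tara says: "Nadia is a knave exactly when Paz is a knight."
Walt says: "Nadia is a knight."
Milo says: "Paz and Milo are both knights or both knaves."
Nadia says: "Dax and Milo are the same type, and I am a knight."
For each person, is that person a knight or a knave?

Knights: Dax, Paz, Walt, Milo, and Nadia. Knaves: Jorah and Tara.

Dax is a knight, so "at most three of Paz, Jorah, Tara, and Walt are knaves" must be True — and it is.
Paz is a knight, and the claim "Walt is a knight" is indeed True.
As a knave, Jorah's statement "Tara is a knight, and Paz and I are both knights or both knaves" should be false; it is.
Tara is a knave, so "Nadia is a knave exactly when Paz is a knight" must be false — and it is.
Walt is a knight; "Nadia is a knight" is True, as required.
Milo is a knight; "Paz and Milo are both knights or both knaves" is True, as required.
Nadia is a knight, so "Dax and Milo are the same type, and I am a knight" must be True — and it is.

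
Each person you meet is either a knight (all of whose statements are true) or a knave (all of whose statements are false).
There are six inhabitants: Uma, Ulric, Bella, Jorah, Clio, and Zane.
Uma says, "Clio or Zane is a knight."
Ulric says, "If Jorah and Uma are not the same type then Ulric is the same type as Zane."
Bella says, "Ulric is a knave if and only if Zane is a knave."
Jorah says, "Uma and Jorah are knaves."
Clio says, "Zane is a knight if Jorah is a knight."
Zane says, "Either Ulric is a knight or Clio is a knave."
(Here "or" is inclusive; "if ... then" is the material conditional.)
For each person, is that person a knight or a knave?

Uma is a knight, so "Clio or Zane is a knight" must be True — and it is.
As a knight, Ulric's statement "if Jorah and Uma are not the same type then Ulric is the same type as Zane" should be True; it is.
Bella is a knight, so "Ulric is a knave if and only if Zane is a knave" must be True — and it is.
Jorah is a knave, so "Uma and Jorah are knaves" must be False — and it is.
As a knight, Clio's statement "Zane is a knight if Jorah is a knight" should be True; it is.
Zane is a knight; "either Ulric is a knight or Clio is a knave" is True, as required.

Knights: Uma, Ulric, Bella, Clio, and Zane. Knaves: Jorah.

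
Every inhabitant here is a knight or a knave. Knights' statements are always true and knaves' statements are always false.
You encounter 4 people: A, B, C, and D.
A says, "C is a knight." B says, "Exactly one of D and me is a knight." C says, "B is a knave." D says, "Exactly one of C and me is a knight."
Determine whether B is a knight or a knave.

B is a knight.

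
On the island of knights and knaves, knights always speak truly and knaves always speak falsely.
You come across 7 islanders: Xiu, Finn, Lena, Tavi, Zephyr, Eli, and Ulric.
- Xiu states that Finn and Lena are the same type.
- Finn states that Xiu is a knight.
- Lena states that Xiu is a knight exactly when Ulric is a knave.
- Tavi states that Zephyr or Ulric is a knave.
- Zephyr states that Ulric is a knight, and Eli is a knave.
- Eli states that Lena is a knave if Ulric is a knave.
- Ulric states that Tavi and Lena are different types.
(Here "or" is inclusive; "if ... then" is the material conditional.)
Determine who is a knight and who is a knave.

Since Xiu is a knight, "Finn and Lena are the same type" needs to be True, which holds.
Finn (knight): "Xiu is a knight" — True. ✓
Lena is a knight; "Xiu is a knight exactly when Ulric is a knave" is True, as required.
Tavi is a knight; "Zephyr or Ulric is a knave" is True, as required.
Zephyr (knave): "Ulric is a knight, and Eli is a knave" — false. ✓
As a knave, Eli's statement "Lena is a knave if Ulric is a knave" should be false; it is.
Ulric is a knave, and the claim "Tavi and Lena are different types" is indeed false.

Knights: Xiu, Finn, Lena, and Tavi. Knaves: Zephyr, Eli, and Ulric.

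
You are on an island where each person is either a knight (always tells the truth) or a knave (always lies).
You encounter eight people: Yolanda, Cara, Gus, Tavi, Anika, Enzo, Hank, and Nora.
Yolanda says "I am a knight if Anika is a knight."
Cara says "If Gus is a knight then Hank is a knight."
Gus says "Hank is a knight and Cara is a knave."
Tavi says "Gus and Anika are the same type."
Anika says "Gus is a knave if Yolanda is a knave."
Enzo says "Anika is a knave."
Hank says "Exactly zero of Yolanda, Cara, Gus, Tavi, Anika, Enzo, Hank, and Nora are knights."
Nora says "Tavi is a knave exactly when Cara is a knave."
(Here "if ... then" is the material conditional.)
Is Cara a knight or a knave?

Consistent assignments: {Yolanda=knight, Cara=knight, Gus=knave, Tavi=knave, Anika=knight, Enzo=knave, Hank=knave, Nora=knave}; {Yolanda=knave, Cara=knight, Gus=knave, Tavi=knave, Anika=knight, Enzo=knave, Hank=knave, Nora=knave}
In every consistent assignment, Cara is a knight.

Cara is a knight.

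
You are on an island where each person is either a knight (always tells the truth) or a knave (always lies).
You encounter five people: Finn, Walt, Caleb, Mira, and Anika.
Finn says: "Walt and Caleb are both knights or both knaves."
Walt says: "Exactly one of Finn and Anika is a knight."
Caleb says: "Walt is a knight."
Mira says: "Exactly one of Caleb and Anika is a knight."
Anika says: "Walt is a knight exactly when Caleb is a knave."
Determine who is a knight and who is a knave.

Suppose Finn is a knave. Then Finn's statement "Walt and Caleb are both knights or both knaves" would have to be false. Checking the 16 ways to assign the others, none is consistent with every speaker.
(For instance, with Walt=knight, Caleb=knight, Mira=knight, Anika=knave, Finn's claim "Walt and Caleb are both knights or both knaves" comes out true where it would need to be false.)
So Finn must be a knight, making "Walt and Caleb are both knights or both knaves" true. Taking Finn=knight, Walt=knight, Caleb=knight, Mira=knight, Anika=knave, each remaining statement checks out:
  Walt (knight): "exactly one of Finn and Anika is a knight" — true. ✓
  Caleb (knight): "Walt is a knight" — true. ✓
  Mira (knight): "exactly one of Caleb and Anika is a knight" — true. ✓
  Anika (knave): "Walt is a knight exactly when Caleb is a knave" — false. ✓
This is the unique consistent assignment.

Finn is a knight, Walt is a knight, Caleb is a knight, Mira is a knight, and Anika is a knave.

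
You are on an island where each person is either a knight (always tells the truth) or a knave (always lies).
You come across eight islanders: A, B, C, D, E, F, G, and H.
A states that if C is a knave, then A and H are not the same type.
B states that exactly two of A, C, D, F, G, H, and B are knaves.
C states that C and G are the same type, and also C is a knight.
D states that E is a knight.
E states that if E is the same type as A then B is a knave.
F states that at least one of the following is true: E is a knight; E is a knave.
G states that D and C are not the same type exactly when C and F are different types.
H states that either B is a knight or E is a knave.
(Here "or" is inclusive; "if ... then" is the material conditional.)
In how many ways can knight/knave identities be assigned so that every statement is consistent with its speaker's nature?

2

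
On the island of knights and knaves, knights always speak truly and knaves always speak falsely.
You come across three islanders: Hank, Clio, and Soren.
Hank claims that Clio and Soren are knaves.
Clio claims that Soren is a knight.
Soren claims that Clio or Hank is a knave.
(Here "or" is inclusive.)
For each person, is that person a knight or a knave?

Hank is a knave, Clio is a knight, and Soren is a knight.

Suppose Hank is a knight. Then Hank's statement "Clio and Soren are knaves" would have to be true. Checking the 4 ways to assign the others, none is consistent with every speaker.
(For instance, with Clio=knight, Soren=knight, Hank's claim "Clio and Soren are knaves" comes out false where it would need to be true.)
So Hank must be a knave, making "Clio and Soren are knaves" false. Taking Hank=knave, Clio=knight, Soren=knight, each remaining statement checks out:
  Clio (knight): "Soren is a knight" — true. ✓
  Soren (knight): "Clio or Hank is a knave" — true. ✓
This is the unique consistent assignment.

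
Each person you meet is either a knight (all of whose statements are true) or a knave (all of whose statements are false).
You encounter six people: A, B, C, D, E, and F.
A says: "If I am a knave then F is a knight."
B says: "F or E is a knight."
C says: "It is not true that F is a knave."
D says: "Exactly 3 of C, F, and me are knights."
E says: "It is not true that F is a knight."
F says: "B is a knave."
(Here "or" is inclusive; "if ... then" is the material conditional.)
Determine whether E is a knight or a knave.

E is a knight.

Consistent assignments: {A=knight, B=knight, C=knave, D=knave, E=knight, F=knave}; {A=knave, B=knight, C=knave, D=knave, E=knight, F=knave}
In every consistent assignment, E is a knight.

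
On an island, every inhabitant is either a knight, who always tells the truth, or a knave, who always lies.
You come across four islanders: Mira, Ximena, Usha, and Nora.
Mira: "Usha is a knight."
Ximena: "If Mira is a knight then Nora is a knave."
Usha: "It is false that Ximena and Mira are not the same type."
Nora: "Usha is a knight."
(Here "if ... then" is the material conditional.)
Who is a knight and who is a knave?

Knights: Ximena. Knaves: Mira, Usha, and Nora.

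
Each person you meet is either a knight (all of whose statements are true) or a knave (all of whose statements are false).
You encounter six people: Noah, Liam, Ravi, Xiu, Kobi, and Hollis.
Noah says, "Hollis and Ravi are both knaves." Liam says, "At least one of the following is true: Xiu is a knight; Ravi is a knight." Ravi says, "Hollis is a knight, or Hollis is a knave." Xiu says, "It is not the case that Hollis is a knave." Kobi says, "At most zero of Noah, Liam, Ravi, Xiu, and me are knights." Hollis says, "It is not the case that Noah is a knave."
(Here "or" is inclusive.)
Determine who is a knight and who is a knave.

Noah is a knave, Liam is a knight, Ravi is a knight, Xiu is a knave, Kobi is a knave, and Hollis is a knave.

Noah (knave): "Hollis and Ravi are both knaves" — false. ✓
Liam is a knight, so "at least one of the following is true: Xiu is a knight; Ravi is a knight" must be True — and it is.
As a knight, Ravi's statement "Hollis is a knight, or Hollis is a knave" should be True; it is.
Xiu is a knave, and the claim "it is not the case that Hollis is a knave" is indeed false.
As a knave, Kobi's statement "at most zero of Noah, Liam, Ravi, Xiu, and me are knights" should be false; it is.
As a knave, Hollis's statement "it is not the case that Noah is a knave" should be false; it is.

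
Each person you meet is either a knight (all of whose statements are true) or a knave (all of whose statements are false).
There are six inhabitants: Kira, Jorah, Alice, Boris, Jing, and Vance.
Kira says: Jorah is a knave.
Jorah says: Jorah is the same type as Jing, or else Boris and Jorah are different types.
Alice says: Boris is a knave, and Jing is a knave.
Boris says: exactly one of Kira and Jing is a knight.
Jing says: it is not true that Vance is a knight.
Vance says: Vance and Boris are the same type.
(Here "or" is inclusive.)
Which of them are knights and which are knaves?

Kira is a knave, and the claim "Jorah is a knave" is indeed false.
Since Jorah is a knight, "Jorah is the same type as Jing, or else Boris and Jorah are different types" needs to be true, which holds.
Alice is a knave, and the claim "Boris is a knave, and Jing is a knave" is indeed false.
Boris is a knight; "exactly one of Kira and Jing is a knight" is true, as required.
Jing (knight): "it is not true that Vance is a knight" — true. ✓
Vance (knave): "Vance and Boris are the same type" — false. ✓

Kira is a knave, Jorah is a knight, Alice is a knave, Boris is a knight, Jing is a knight, and Vance is a knave.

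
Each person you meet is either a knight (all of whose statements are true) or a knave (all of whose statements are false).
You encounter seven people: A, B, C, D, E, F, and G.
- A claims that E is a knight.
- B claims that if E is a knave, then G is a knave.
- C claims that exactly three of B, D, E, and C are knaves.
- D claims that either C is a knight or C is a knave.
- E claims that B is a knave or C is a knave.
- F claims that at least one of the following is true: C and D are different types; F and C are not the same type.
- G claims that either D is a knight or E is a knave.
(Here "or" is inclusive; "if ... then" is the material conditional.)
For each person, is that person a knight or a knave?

A is a knight, B is a knight, C is a knave, D is a knight, E is a knight, F is a knight, and G is a knight.

A is a knight; "E is a knight" is true, as required.
As a knight, B's statement "if E is a knave, then G is a knave" should be true; it is.
C is a knave, so "exactly three of B, D, E, and C are knaves" must be false — and it is.
D is a knight, and the claim "either C is a knight or C is a knave" is indeed true.
Since E is a knight, "B is a knave or C is a knave" needs to be true, which holds.
F is a knight; "at least one of the following is true: C and D are different types; F and C are not the same type" is true, as required.
As a knight, G's statement "either D is a knight or E is a knave" should be true; it is.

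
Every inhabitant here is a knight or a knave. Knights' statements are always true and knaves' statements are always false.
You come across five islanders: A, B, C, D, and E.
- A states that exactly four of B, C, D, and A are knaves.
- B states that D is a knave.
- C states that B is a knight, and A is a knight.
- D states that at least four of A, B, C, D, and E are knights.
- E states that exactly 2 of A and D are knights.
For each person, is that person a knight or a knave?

A is a knave, B is a knight, C is a knave, D is a knave, and E is a knave.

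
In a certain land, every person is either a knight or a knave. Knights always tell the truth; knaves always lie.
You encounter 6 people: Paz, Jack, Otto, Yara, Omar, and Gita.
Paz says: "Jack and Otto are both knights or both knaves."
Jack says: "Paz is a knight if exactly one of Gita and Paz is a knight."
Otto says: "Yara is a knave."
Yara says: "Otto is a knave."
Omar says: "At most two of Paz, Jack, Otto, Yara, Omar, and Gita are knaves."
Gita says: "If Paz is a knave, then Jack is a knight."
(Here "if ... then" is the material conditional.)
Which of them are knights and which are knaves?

Since Paz is a knight, "Jack and Otto are both knights or both knaves" needs to be true, which holds.
Jack is a knight; "Paz is a knight if exactly one of Gita and Paz is a knight" is true, as required.
As a knight, Otto's statement "Yara is a knave" should be true; it is.
Yara (knave): "Otto is a knave" — false. ✓
Omar is a knight; "at most two of Paz, Jack, Otto, Yara, Omar, and Gita are knaves" is true, as required.
As a knight, Gita's statement "if Paz is a knave, then Jack is a knight" should be true; it is.

Paz is a knight, Jack is a knight, Otto is a knight, Yara is a knave, Omar is a knight, and Gita is a knight.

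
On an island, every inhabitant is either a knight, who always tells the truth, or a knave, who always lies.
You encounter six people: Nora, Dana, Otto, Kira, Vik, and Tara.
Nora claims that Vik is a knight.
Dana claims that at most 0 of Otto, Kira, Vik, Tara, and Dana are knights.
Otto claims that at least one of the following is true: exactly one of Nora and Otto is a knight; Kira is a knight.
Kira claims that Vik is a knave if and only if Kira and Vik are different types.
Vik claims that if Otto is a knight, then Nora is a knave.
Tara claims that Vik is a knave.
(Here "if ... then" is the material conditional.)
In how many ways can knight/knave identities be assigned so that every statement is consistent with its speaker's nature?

0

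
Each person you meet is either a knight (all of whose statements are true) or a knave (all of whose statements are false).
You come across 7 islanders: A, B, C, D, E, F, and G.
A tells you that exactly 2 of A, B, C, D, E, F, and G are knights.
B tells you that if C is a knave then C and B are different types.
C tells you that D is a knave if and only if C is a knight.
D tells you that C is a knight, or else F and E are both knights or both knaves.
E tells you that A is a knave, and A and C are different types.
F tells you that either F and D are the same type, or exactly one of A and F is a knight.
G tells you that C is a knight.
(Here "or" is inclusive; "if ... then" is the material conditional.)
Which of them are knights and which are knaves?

A (knave): "exactly 2 of A, B, C, D, E, F, and G are knights" — false. ✓
B is a knave, and the claim "if C is a knave then C and B are different types" is indeed false.
C is a knave, so "D is a knave if and only if C is a knight" must be false — and it is.
As a knave, D's statement "C is a knight, or else F and E are both knights or both knaves" should be false; it is.
As a knave, E's statement "A is a knave, and A and C are different types" should be false; it is.
F is a knight, and the claim "either F and D are the same type, or exactly one of A and F is a knight" is indeed true.
G is a knave; "C is a knight" is false, as required.

Knights: F. Knaves: A, B, C, D, E, and G.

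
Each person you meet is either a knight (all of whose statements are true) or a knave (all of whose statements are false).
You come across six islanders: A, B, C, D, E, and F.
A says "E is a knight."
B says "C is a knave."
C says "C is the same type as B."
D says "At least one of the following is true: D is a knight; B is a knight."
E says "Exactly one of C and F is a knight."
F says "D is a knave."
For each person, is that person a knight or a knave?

A is a knave, B is a knight, C is a knave, D is a knight, E is a knave, and F is a knave.

A (knave): "E is a knight" — False. ✓
B is a knight, so "C is a knave" must be true — and it is.
C (knave): "C is the same type as B" — False. ✓
D (knight): "at least one of the following is true: D is a knight; B is a knight" — true. ✓
E is a knave; "exactly one of C and F is a knight" is False, as required.
F (knave): "D is a knave" — False. ✓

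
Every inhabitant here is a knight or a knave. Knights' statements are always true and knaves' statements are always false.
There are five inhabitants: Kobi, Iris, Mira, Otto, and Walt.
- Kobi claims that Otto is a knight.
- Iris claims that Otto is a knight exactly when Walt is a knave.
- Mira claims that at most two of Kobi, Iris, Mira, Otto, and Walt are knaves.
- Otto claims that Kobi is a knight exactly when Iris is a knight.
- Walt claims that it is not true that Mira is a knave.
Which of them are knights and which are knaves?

Suppose Kobi is a knight. Then Kobi's statement "Otto is a knight" would have to be true. Checking the 16 ways to assign the others, none is consistent with every speaker.
(For instance, with Iris=knight, Mira=knight, Otto=knave, Walt=knight, Kobi's claim "Otto is a knight" comes out false where it would need to be true.)
So Kobi must be a knave, making "Otto is a knight" false. Taking Kobi=knave, Iris=knight, Mira=knight, Otto=knave, Walt=knight, each remaining statement checks out:
  Iris (knight): "Otto is a knight exactly when Walt is a knave" — true. ✓
  Mira (knight): "at most two of Kobi, Iris, Mira, Otto, and Walt are knaves" — true. ✓
  Otto (knave): "Kobi is a knight exactly when Iris is a knight" — false. ✓
  Walt (knight): "it is not true that Mira is a knave" — true. ✓
This is the unique consistent assignment.

Knights: Iris, Mira, and Walt. Knaves: Kobi and Otto.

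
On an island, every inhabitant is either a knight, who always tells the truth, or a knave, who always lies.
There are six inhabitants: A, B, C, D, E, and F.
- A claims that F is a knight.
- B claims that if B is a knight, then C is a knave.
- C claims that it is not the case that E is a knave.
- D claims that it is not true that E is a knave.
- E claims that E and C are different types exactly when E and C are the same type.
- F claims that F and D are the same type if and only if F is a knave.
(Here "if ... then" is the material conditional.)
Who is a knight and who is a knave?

A is a knight, B is a knight, C is a knave, D is a knave, E is a knave, and F is a knight.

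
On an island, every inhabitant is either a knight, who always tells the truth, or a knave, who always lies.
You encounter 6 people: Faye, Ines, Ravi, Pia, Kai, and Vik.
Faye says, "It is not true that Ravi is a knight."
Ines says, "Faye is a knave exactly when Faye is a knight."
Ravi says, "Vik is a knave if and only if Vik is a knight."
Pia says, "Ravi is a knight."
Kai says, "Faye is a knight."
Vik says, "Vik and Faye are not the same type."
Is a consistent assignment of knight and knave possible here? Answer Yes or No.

No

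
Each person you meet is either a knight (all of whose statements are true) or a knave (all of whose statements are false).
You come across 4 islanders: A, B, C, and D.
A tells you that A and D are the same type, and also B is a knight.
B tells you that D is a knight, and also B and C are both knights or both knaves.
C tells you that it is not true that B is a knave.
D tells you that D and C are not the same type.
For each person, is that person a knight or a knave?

Suppose A is a knight. Then A's statement "A and D are the same type, and also B is a knight" would have to be true. Checking the 8 ways to assign the others, none is consistent with every speaker.
(For instance, with B=knave, C=knave, D=knave, A's claim "A and D are the same type, and also B is a knight" comes out false where it would need to be true.)
So A must be a knave, making "A and D are the same type, and also B is a knight" false. Taking A=knave, B=knave, C=knave, D=knave, each remaining statement checks out:
  B (knave): "D is a knight, and also B and C are both knights or both knaves" — false. ✓
  C (knave): "it is not true that B is a knave" — false. ✓
  D (knave): "D and C are not the same type" — false. ✓
This is the unique consistent assignment.

A is a knave, B is a knave, C is a knave, and D is a knave.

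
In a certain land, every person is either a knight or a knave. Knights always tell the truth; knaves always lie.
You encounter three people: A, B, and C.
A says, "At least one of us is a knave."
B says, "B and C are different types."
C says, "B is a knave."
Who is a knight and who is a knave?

A is a knight, B is a knight, and C is a knave.

A (knight): "at least one of us is a knave" — true. ✓
Since B is a knight, "B and C are different types" needs to be true, which holds.
C (knave): "B is a knave" — False. ✓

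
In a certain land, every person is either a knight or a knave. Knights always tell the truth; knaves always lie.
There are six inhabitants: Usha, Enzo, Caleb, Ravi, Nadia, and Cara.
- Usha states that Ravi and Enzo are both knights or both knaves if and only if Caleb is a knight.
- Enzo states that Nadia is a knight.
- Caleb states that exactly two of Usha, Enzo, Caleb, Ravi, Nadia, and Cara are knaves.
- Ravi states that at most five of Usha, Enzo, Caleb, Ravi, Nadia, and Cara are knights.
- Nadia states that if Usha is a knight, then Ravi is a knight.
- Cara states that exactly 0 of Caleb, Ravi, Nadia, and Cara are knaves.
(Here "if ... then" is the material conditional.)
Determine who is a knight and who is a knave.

Usha (knave): "Ravi and Enzo are both knights or both knaves if and only if Caleb is a knight" — False. ✓
Enzo (knight): "Nadia is a knight" — true. ✓
Caleb is a knave, so "exactly two of Usha, Enzo, Caleb, Ravi, Nadia, and Cara are knaves" must be False — and it is.
As a knight, Ravi's statement "at most five of Usha, Enzo, Caleb, Ravi, Nadia, and Cara are knights" should be true; it is.
Nadia (knight): "if Usha is a knight, then Ravi is a knight" — true. ✓
Since Cara is a knave, "exactly 0 of Caleb, Ravi, Nadia, and Cara are knaves" needs to be False, which holds.

Knights: Enzo, Ravi, and Nadia. Knaves: Usha, Caleb, and Cara.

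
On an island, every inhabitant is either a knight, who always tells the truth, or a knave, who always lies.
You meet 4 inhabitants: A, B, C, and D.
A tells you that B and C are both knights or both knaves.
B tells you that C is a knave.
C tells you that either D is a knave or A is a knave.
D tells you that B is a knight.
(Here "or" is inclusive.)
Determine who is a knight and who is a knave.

A is a knave, so "B and C are both knights or both knaves" must be false — and it is.
As a knave, B's statement "C is a knave" should be false; it is.
C is a knight, so "either D is a knave or A is a knave" must be true — and it is.
D (knave): "B is a knight" — false. ✓

A is a knave, B is a knave, C is a knight, and D is a knave.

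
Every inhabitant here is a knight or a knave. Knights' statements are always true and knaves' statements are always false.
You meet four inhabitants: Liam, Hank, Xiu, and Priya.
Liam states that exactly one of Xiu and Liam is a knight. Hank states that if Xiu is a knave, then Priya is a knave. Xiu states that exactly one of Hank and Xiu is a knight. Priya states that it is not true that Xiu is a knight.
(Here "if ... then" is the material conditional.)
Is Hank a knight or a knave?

Consistent assignments: {Liam=knight, Hank=knave, Xiu=knave, Priya=knight}; {Liam=knave, Hank=knave, Xiu=knave, Priya=knight}
In every consistent assignment, Hank is a knave.

Hank is a knave.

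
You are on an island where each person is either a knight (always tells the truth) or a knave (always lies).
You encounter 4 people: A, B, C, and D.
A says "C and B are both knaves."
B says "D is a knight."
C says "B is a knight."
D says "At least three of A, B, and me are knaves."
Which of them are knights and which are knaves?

A is a knight, B is a knave, C is a knave, and D is a knave.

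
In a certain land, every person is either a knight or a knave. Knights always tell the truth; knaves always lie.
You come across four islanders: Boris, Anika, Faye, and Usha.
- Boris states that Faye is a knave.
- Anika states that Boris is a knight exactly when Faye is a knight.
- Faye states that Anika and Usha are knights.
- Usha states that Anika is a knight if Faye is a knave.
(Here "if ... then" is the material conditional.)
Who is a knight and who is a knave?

Boris is a knight, Anika is a knave, Faye is a knave, and Usha is a knave.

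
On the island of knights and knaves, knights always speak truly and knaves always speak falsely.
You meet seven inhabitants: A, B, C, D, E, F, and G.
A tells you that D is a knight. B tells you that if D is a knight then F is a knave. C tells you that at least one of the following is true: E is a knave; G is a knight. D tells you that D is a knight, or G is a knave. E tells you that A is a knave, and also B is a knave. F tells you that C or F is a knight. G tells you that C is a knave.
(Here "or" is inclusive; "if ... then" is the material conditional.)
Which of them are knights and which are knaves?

A is a knight, B is a knave, C is a knight, D is a knight, E is a knave, F is a knight, and G is a knave.

A is a knight; "D is a knight" is True, as required.
B is a knave, and the claim "if D is a knight then F is a knave" is indeed False.
As a knight, C's statement "at least one of the following is true: E is a knave; G is a knight" should be True; it is.
As a knight, D's statement "D is a knight, or G is a knave" should be True; it is.
E is a knave, so "A is a knave, and also B is a knave" must be False — and it is.
As a knight, F's statement "C or F is a knight" should be True; it is.
G (knave): "C is a knave" — False. ✓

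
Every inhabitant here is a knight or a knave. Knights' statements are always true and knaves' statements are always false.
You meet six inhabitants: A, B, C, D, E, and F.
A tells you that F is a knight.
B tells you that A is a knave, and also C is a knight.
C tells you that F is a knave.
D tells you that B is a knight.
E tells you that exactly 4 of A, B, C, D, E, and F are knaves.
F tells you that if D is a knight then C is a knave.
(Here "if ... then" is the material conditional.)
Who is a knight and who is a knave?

A is a knave, B is a knight, C is a knight, D is a knight, E is a knave, and F is a knave.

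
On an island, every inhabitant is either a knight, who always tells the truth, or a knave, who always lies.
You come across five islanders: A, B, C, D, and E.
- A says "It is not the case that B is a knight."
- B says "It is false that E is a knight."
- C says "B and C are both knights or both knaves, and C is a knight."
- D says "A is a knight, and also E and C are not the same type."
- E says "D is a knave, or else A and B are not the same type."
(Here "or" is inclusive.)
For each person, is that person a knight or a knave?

A (knight): "it is not the case that B is a knight" — true. ✓
B is a knave, so "it is false that E is a knight" must be False — and it is.
C (knave): "B and C are both knights or both knaves, and C is a knight" — False. ✓
As a knight, D's statement "A is a knight, and also E and C are not the same type" should be true; it is.
E is a knight, and the claim "D is a knave, or else A and B are not the same type" is indeed true.

Knights: A, D, and E. Knaves: B and C.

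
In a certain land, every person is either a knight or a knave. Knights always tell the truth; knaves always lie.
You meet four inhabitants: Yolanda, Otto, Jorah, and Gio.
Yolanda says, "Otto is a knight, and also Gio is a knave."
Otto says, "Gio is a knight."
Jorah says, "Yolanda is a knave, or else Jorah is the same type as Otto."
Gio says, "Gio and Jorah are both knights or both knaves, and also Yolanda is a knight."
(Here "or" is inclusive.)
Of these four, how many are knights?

1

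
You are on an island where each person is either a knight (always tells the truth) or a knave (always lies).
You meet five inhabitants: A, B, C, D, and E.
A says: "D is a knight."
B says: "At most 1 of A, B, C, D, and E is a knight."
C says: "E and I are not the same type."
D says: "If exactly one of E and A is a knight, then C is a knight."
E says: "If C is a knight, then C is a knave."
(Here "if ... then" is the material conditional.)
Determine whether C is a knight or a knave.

Consistent assignments: {A=knight, B=knave, C=knight, D=knight, E=knave}
In every consistent assignment, C is a knight.

C is a knight.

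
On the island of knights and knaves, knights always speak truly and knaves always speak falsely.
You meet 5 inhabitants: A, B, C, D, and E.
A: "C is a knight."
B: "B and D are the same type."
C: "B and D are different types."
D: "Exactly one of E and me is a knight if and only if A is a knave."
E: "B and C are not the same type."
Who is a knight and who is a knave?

A is a knight, B is a knave, C is a knight, D is a knight, and E is a knight.

As a knight, A's statement "C is a knight" should be True; it is.
As a knave, B's statement "B and D are the same type" should be false; it is.
C is a knight; "B and D are different types" is True, as required.
D (knight): "exactly one of E and me is a knight if and only if A is a knave" — True. ✓
E (knight): "B and C are not the same type" — True. ✓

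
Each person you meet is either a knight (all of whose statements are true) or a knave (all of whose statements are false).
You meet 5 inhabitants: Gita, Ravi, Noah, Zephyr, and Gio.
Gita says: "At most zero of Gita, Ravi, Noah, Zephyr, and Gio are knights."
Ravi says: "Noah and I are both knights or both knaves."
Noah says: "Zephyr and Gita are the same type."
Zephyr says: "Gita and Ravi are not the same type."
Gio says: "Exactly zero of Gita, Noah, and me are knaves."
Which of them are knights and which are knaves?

Knights: Noah. Knaves: Gita, Ravi, Zephyr, and Gio.

Suppose Gita is a knight. Then Gita's statement "at most zero of Gita, Ravi, Noah, Zephyr, and Gio are knights" would have to be true. Checking the 16 ways to assign the others, none is consistent with every speaker.
(For instance, with Ravi=knave, Noah=knight, Zephyr=knave, Gio=knave, Gita's claim "at most zero of Gita, Ravi, Noah, Zephyr, and Gio are knights" comes out false where it would need to be true.)
So Gita must be a knave, making "at most zero of Gita, Ravi, Noah, Zephyr, and Gio are knights" false. Taking Gita=knave, Ravi=knave, Noah=knight, Zephyr=knave, Gio=knave, each remaining statement checks out:
  Ravi (knave): "Noah and I are both knights or both knaves" — false. ✓
  Noah (knight): "Zephyr and Gita are the same type" — true. ✓
  Zephyr (knave): "Gita and Ravi are not the same type" — false. ✓
  Gio (knave): "exactly zero of Gita, Noah, and me are knaves" — false. ✓
This is the unique consistent assignment.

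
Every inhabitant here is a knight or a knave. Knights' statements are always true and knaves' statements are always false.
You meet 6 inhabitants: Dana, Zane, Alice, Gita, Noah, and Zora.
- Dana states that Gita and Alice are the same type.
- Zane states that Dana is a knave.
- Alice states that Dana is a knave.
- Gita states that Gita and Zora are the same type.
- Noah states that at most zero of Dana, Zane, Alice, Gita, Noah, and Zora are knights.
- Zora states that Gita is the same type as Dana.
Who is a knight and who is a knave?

Dana is a knave, Zane is a knight, Alice is a knight, Gita is a knave, Noah is a knave, and Zora is a knight.

Dana is a knave; "Gita and Alice are the same type" is False, as required.
Zane (knight): "Dana is a knave" — True. ✓
Alice is a knight; "Dana is a knave" is True, as required.
Since Gita is a knave, "Gita and Zora are the same type" needs to be False, which holds.
Noah is a knave; "at most zero of Dana, Zane, Alice, Gita, Noah, and Zora are knights" is False, as required.
Zora (knight): "Gita is the same type as Dana" — True. ✓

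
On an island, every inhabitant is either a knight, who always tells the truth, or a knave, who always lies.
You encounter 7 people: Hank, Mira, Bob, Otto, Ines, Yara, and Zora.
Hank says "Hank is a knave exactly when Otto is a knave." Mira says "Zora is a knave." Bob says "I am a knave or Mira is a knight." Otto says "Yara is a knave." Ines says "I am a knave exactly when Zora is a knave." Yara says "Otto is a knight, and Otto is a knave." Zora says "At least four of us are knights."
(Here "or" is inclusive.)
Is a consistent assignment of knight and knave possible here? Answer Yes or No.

No

Checking all 128 assignments, each has at least one speaker whose statement's truth value contradicts their type.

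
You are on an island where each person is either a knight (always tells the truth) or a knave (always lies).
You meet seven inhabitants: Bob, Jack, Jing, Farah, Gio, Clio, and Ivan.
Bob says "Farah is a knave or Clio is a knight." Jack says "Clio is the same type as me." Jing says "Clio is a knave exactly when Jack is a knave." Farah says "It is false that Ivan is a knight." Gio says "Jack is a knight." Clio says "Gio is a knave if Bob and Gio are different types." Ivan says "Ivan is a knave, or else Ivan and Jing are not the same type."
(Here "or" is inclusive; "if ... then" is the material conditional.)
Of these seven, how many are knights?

The unique consistent assignment is Bob=knight, Jack=knave, Jing=knave, Farah=knave, Gio=knave, Clio=knight, Ivan=knight.
That has 3 knights.

3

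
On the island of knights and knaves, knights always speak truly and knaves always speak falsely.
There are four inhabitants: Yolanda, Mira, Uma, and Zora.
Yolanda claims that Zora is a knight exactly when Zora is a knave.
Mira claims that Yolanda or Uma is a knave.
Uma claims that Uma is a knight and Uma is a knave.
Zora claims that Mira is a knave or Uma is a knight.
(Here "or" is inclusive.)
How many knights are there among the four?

1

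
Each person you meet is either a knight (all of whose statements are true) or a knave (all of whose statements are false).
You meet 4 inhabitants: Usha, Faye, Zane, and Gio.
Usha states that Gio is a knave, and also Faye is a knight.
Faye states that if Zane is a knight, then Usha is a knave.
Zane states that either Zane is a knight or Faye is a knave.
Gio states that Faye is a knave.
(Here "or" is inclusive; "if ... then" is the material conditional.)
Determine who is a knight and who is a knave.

Usha is a knight, Faye is a knight, Zane is a knave, and Gio is a knave.

Suppose Usha is a knave. Then Usha's statement "Gio is a knave, and also Faye is a knight" would have to be false. Checking the 8 ways to assign the others, none is consistent with every speaker.
(For instance, with Faye=knight, Zane=knave, Gio=knave, Usha's claim "Gio is a knave, and also Faye is a knight" comes out true where it would need to be false.)
So Usha must be a knight, making "Gio is a knave, and also Faye is a knight" true. Taking Usha=knight, Faye=knight, Zane=knave, Gio=knave, each remaining statement checks out:
  Faye (knight): "if Zane is a knight, then Usha is a knave" — true. ✓
  Zane (knave): "either Zane is a knight or Faye is a knave" — false. ✓
  Gio (knave): "Faye is a knave" — false. ✓
This is the unique consistent assignment.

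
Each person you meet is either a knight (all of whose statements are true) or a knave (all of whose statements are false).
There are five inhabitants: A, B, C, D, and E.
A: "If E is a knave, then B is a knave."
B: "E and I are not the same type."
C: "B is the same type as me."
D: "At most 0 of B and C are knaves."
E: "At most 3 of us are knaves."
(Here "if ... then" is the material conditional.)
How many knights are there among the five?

1

The unique consistent assignment is A=knave, B=knight, C=knave, D=knave, E=knave.
That has 1 knight.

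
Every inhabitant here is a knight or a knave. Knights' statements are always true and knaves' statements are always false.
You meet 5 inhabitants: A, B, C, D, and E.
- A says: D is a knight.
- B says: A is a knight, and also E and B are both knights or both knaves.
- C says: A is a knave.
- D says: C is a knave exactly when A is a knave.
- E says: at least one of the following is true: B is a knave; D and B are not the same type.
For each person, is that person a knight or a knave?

A is a knave, B is a knave, C is a knight, D is a knave, and E is a knight.

A is a knave; "D is a knight" is false, as required.
B (knave): "A is a knight, and also E and B are both knights or both knaves" — false. ✓
C is a knight; "A is a knave" is true, as required.
D (knave): "C is a knave exactly when A is a knave" — false. ✓
E is a knight; "at least one of the following is true: B is a knave; D and B are not the same type" is true, as required.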